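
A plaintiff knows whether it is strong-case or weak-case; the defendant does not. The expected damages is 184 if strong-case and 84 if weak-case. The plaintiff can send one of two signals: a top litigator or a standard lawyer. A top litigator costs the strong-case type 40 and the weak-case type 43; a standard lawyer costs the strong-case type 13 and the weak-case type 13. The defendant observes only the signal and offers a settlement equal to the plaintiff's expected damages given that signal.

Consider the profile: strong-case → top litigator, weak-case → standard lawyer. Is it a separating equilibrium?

No

If types separate, top litigator earns payment 184 and standard lawyer earns 84.
Strong-case: top litigator gives 184 − 40 = 144; standard lawyer gives 84 − 13 = 71. No deviation. ✓
Weak-case: standard lawyer gives 84 − 13 = 71; top litigator gives 184 − 43 = 141. Would deviate. ✗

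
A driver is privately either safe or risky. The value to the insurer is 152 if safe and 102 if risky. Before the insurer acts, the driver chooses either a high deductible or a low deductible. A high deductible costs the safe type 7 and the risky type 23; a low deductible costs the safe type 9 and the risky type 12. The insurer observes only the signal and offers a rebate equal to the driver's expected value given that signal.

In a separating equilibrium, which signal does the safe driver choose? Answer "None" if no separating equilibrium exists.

None

Try safe → high deductible, risky → low deductible:
  If types separate, high deductible earns payment 152 and low deductible earns 102.
  Safe: high deductible gives 152 − 7 = 145; low deductible gives 102 − 9 = 93. No deviation. ✓
  Risky: low deductible gives 102 − 12 = 90; high deductible gives 152 − 23 = 129. Would deviate. ✗
Try safe → low deductible, risky → high deductible:
  If types separate, low deductible earns payment 152 and high deductible earns 102.
  Safe: low deductible gives 152 − 9 = 143; high deductible gives 102 − 7 = 95. No deviation. ✓
  Risky: high deductible gives 102 − 23 = 79; low deductible gives 152 − 12 = 140. Would deviate. ✗
Neither assignment is incentive-compatible.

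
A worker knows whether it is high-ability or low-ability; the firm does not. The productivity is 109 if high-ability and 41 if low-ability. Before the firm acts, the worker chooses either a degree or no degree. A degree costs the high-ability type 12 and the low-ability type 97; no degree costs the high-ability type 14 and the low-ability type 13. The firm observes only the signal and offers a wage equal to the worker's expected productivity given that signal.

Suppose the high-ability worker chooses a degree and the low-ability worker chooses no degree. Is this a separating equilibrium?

Under separation the firm infers type exactly: degree → high-ability (pays 109), no degree → low-ability (pays 41).
High-ability: degree gives 109 − 12 = 97; no degree gives 41 − 14 = 27. No deviation. ✓
Low-ability: no degree gives 41 − 13 = 28; degree gives 109 − 97 = 12. No deviation. ✓
Neither type gains from mimicking the other.

Yes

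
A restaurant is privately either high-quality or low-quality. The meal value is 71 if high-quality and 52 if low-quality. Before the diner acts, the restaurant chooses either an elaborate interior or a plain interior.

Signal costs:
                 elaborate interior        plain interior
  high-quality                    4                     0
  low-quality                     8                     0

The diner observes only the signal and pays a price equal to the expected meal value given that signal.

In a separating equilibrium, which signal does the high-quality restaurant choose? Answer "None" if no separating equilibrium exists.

Try high-quality → elaborate interior, low-quality → plain interior:
  If types separate, elaborate interior earns payment 71 and plain interior earns 52.
  High-quality: elaborate interior gives 71 − 4 = 67; plain interior gives 52 − 0 = 52. No deviation. ✓
  Low-quality: plain interior gives 52 − 0 = 52; elaborate interior gives 71 − 8 = 63. Would deviate. ✗
Try high-quality → plain interior, low-quality → elaborate interior:
  If types separate, plain interior earns payment 71 and elaborate interior earns 52.
  High-quality: plain interior gives 71 − 0 = 71; elaborate interior gives 52 − 4 = 48. No deviation. ✓
  Low-quality: elaborate interior gives 52 − 8 = 44; plain interior gives 71 − 0 = 71. Would deviate. ✗
Neither assignment is incentive-compatible.

None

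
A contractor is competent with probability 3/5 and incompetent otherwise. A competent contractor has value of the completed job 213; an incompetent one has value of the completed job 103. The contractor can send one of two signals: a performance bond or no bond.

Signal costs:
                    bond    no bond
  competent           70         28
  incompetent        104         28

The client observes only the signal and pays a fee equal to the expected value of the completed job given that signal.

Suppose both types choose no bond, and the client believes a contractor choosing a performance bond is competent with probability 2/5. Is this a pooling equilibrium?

Yes

At the pooled signal (no bond) the client holds the prior 3/5 and pays 3/5·213 + 2/5·103 = 169. Off-path (bond) belief 2/5 gives 2/5·213 + 3/5·103 = 147.
Competent: no bond gives 169 − 28 = 141; bond gives 147 − 70 = 77. Stays. ✓
Incompetent: no bond gives 169 − 28 = 141; bond gives 147 − 104 = 43. Stays. ✓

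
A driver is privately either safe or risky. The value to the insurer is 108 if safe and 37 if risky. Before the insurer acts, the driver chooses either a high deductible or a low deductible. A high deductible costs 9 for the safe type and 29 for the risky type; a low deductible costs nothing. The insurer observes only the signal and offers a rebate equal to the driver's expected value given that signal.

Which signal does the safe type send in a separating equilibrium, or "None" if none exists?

None

Try safe → high deductible, risky → low deductible:
  If types separate, high deductible earns payment 108 and low deductible earns 37.
  Safe: high deductible gives 108 − 9 = 99; low deductible gives 37 − 0 = 37. No deviation. ✓
  Risky: low deductible gives 37 − 0 = 37; high deductible gives 108 − 29 = 79. Would deviate. ✗
Try safe → low deductible, risky → high deductible:
  If types separate, low deductible earns payment 108 and high deductible earns 37.
  Safe: low deductible gives 108 − 0 = 108; high deductible gives 37 − 9 = 28. No deviation. ✓
  Risky: high deductible gives 37 − 29 = 8; low deductible gives 108 − 0 = 108. Would deviate. ✗
Neither assignment is incentive-compatible.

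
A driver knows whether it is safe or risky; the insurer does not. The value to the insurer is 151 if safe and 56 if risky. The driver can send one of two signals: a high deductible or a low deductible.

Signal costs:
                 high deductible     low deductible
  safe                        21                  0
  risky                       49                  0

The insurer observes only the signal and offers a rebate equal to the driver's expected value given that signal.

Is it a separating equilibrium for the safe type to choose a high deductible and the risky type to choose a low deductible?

If types separate, high deductible earns payment 151 and low deductible earns 56.
Safe: high deductible gives 151 − 21 = 130; low deductible gives 56 − 0 = 56. No deviation. ✓
Risky: low deductible gives 56 − 0 = 56; high deductible gives 151 − 49 = 102. Would deviate. ✗

No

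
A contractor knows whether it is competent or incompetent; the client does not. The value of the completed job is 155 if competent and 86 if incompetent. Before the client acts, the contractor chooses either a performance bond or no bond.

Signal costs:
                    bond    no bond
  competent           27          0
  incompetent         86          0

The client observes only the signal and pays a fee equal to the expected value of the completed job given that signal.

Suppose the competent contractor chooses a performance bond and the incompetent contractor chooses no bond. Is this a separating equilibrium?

If types separate, bond earns payment 155 and no bond earns 86.
Competent: bond gives 155 − 27 = 128; no bond gives 86 − 0 = 86. No deviation. ✓
Incompetent: no bond gives 86 − 0 = 86; bond gives 155 − 86 = 69. No deviation. ✓
Both incentive constraints hold.

Yes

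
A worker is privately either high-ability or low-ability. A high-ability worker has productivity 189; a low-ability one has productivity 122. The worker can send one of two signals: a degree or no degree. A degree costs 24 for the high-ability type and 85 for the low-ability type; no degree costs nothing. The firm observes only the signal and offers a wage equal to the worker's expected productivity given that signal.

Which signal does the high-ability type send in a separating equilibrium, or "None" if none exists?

Try high-ability → degree, low-ability → no degree:
  If types separate, degree earns payment 189 and no degree earns 122.
  High-ability: degree gives 189 − 24 = 165; no degree gives 122 − 0 = 122. No deviation. ✓
  Low-ability: no degree gives 122 − 0 = 122; degree gives 189 − 85 = 104. No deviation. ✓
Both hold — the high-ability type sends degree.

degree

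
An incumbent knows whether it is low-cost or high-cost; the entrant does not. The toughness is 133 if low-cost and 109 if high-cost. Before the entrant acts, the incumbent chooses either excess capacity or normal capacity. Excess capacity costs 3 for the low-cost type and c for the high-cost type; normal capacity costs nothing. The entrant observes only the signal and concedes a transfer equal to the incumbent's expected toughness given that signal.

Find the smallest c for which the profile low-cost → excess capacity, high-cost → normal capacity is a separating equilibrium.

24

Under separation: excess capacity → low-cost (pays 133); normal capacity → high-cost (pays 109).
Low-cost: 133 − 3 = 130 ≥ 109 − 0 = 109. Holds regardless of c. ✓
High-cost: 109 − 0 ≥ 133 − c, so c ≥ 133 − 109 = 24.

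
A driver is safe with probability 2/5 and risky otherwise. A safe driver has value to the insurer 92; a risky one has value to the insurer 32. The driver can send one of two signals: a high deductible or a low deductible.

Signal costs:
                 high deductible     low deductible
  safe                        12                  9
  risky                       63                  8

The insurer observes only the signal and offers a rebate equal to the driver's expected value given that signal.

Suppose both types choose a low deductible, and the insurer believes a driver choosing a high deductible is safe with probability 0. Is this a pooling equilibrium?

Yes

At the pooled signal (low deductible) the insurer holds the prior 2/5 and pays 2/5·92 + 3/5·32 = 56. Off-path (high deductible) belief 0 gives 0·92 + 1·32 = 32.
Safe: low deductible gives 56 − 9 = 47; high deductible gives 32 − 12 = 20. Stays. ✓
Risky: low deductible gives 56 − 8 = 48; high deductible gives 32 − 63 = -31. Stays. ✓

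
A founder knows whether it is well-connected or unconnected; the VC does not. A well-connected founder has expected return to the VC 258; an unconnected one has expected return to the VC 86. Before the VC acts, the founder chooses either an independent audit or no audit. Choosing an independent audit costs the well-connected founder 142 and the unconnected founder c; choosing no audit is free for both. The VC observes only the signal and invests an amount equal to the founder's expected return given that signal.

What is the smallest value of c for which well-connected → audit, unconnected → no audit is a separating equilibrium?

172

Under separation: audit → well-connected (pays 258); no audit → unconnected (pays 86).
Well-connected: 258 − 142 = 116 ≥ 86 − 0 = 86. Holds regardless of c. ✓
Unconnected: 86 − 0 ≥ 258 − c, so c ≥ 258 − 86 = 172.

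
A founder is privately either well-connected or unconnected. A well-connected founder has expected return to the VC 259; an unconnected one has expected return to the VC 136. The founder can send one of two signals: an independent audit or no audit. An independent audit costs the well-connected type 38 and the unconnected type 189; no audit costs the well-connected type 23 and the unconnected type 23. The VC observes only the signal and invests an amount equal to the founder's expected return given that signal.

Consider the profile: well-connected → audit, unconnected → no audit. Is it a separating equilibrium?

Yes

If types separate, audit earns payment 259 and no audit earns 136.
Well-connected: audit gives 259 − 38 = 221; no audit gives 136 − 23 = 113. No deviation. ✓
Unconnected: no audit gives 136 − 23 = 113; audit gives 259 − 189 = 70. No deviation. ✓
Both incentive constraints hold.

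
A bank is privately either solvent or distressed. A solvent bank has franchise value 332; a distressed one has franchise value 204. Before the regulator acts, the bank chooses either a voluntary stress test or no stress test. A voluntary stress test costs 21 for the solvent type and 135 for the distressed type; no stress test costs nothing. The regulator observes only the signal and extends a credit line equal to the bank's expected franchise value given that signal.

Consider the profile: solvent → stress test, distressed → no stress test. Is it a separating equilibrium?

Under separation the regulator infers type exactly: stress test → solvent (pays 332), no stress test → distressed (pays 204).
Solvent: stress test gives 332 − 21 = 311; no stress test gives 204 − 0 = 204. No deviation. ✓
Distressed: no stress test gives 204 − 0 = 204; stress test gives 332 − 135 = 197. No deviation. ✓
Both incentive constraints hold.

Yes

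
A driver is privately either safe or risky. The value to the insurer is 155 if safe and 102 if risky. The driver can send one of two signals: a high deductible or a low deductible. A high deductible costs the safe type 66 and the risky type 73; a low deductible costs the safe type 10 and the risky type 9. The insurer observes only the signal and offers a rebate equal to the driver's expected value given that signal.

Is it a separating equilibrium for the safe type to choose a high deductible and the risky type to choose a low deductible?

If types separate, high deductible earns payment 155 and low deductible earns 102.
Safe: high deductible gives 155 − 66 = 89; low deductible gives 102 − 10 = 92. Would deviate. ✗
Risky: low deductible gives 102 − 9 = 93; high deductible gives 155 − 73 = 82. No deviation. ✓

No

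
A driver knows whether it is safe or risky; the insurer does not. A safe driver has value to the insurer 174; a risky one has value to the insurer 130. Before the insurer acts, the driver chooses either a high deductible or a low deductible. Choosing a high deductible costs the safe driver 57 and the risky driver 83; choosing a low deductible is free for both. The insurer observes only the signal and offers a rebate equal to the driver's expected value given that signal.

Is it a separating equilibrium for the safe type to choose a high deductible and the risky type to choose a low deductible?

No

Under separation the insurer infers type exactly: high deductible → safe (pays 174), low deductible → risky (pays 130).
Safe: high deductible gives 174 − 57 = 117; low deductible gives 130 − 0 = 130. Would deviate. ✗
Risky: low deductible gives 130 − 0 = 130; high deductible gives 174 − 83 = 91. No deviation. ✓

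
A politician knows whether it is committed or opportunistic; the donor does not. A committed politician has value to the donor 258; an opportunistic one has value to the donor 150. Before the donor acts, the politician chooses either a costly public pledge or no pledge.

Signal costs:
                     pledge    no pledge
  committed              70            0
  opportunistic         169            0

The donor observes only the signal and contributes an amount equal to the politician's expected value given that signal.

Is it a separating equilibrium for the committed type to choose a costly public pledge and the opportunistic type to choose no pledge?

Under separation the donor infers type exactly: pledge → committed (pays 258), no pledge → opportunistic (pays 150).
Committed: pledge gives 258 − 70 = 188; no pledge gives 150 − 0 = 150. No deviation. ✓
Opportunistic: no pledge gives 150 − 0 = 150; pledge gives 258 − 169 = 89. No deviation. ✓
Neither type gains from mimicking the other.

Yes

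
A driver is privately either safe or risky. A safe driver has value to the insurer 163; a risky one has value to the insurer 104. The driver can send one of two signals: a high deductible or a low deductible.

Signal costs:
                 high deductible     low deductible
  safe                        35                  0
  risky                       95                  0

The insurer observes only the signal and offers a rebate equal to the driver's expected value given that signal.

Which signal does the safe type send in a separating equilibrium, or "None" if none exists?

high deductible

Try safe → high deductible, risky → low deductible:
  Under separation the insurer infers type exactly: high deductible → safe (pays 163), low deductible → risky (pays 104).
  Safe: high deductible gives 163 − 35 = 128; low deductible gives 104 − 0 = 104. No deviation. ✓
  Risky: low deductible gives 104 − 0 = 104; high deductible gives 163 − 95 = 68. No deviation. ✓
Both hold — the safe type sends high deductible.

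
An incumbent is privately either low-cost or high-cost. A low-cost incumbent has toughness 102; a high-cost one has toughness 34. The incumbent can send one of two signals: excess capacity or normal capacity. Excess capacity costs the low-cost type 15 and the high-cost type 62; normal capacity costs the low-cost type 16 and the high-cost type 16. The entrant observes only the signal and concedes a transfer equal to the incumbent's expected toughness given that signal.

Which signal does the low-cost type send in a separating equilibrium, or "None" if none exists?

None

Try low-cost → excess capacity, high-cost → normal capacity:
  If types separate, excess capacity earns payment 102 and normal capacity earns 34.
  Low-cost: excess capacity gives 102 − 15 = 87; normal capacity gives 34 − 16 = 18. No deviation. ✓
  High-cost: normal capacity gives 34 − 16 = 18; excess capacity gives 102 − 62 = 40. Would deviate. ✗
Try low-cost → normal capacity, high-cost → excess capacity:
  If types separate, normal capacity earns payment 102 and excess capacity earns 34.
  Low-cost: normal capacity gives 102 − 16 = 86; excess capacity gives 34 − 15 = 19. No deviation. ✓
  High-cost: excess capacity gives 34 − 62 = -28; normal capacity gives 102 − 16 = 86. Would deviate. ✗
Neither assignment is incentive-compatible.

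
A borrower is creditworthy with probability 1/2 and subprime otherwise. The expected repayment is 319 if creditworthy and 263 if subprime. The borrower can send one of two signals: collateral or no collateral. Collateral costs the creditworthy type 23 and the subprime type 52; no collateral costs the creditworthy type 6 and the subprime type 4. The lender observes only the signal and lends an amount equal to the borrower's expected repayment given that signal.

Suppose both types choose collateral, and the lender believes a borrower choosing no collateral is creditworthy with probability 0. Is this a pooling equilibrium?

On the equilibrium path (collateral) the lender holds the prior 1/2 and pays 1/2·319 + 1/2·263 = 291. Off-path (no collateral) belief 0 gives 0·319 + 1·263 = 263.
Creditworthy: collateral gives 291 − 23 = 268; no collateral gives 263 − 6 = 257. Stays. ✓
Subprime: collateral gives 291 − 52 = 239; no collateral gives 263 − 4 = 259. Deviates. ✗

No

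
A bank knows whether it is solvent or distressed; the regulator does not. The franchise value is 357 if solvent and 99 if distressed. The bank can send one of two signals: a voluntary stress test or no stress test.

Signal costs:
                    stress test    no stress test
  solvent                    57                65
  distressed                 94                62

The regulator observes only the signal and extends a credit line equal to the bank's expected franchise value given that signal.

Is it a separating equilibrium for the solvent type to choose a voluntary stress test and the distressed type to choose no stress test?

If types separate, stress test earns payment 357 and no stress test earns 99.
Solvent: stress test gives 357 − 57 = 300; no stress test gives 99 − 65 = 34. No deviation. ✓
Distressed: no stress test gives 99 − 62 = 37; stress test gives 357 − 94 = 263. Would deviate. ✗

No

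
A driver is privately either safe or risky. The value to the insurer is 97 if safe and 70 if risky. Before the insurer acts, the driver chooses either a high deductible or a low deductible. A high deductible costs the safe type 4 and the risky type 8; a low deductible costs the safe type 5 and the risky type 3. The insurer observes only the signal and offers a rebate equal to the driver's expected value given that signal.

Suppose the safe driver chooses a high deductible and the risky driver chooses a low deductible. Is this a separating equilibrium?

No

Under separation the insurer infers type exactly: high deductible → safe (pays 97), low deductible → risky (pays 70).
Safe: high deductible gives 97 − 4 = 93; low deductible gives 70 − 5 = 65. No deviation. ✓
Risky: low deductible gives 70 − 3 = 67; high deductible gives 97 − 8 = 89. Would deviate. ✗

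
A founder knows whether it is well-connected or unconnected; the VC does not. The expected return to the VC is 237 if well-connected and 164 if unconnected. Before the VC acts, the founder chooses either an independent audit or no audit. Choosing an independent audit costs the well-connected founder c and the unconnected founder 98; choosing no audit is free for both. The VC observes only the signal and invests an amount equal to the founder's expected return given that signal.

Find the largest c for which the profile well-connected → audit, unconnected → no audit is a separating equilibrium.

Under separation: audit → well-connected (pays 237); no audit → unconnected (pays 164).
Unconnected: 164 − 0 = 164 ≥ 237 − 98 = 139. Holds regardless of c. ✓
Well-connected: 237 − c ≥ 164 − 0, so c ≤ 237 − 164 = 73.

73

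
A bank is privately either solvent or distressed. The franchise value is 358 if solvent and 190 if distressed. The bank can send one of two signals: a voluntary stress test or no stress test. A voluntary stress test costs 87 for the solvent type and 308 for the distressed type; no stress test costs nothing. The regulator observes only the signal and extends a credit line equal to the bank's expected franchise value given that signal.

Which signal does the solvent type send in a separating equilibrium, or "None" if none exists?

Try solvent → stress test, distressed → no stress test:
  If types separate, stress test earns payment 358 and no stress test earns 190.
  Solvent: stress test gives 358 − 87 = 271; no stress test gives 190 − 0 = 190. No deviation. ✓
  Distressed: no stress test gives 190 − 0 = 190; stress test gives 358 − 308 = 50. No deviation. ✓
Both hold — the solvent type sends stress test.

stress test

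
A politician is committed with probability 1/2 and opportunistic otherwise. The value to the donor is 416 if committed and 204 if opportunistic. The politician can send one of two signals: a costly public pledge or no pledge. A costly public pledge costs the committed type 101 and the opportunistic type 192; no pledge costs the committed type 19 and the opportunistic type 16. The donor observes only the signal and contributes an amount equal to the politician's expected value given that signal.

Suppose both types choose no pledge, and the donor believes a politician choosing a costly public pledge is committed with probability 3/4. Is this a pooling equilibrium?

Yes

At the pooled signal (no pledge) the donor holds the prior 1/2 and pays 1/2·416 + 1/2·204 = 310. Off-path (pledge) belief 3/4 gives 3/4·416 + 1/4·204 = 363.
Committed: no pledge gives 310 − 19 = 291; pledge gives 363 − 101 = 262. Stays. ✓
Opportunistic: no pledge gives 310 − 16 = 294; pledge gives 363 − 192 = 171. Stays. ✓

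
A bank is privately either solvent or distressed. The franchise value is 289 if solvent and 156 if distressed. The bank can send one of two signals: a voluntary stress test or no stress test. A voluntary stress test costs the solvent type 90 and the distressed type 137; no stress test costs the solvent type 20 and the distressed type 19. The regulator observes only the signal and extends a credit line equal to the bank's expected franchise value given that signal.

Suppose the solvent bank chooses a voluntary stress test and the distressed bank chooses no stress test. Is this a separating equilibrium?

No

If types separate, stress test earns payment 289 and no stress test earns 156.
Solvent: stress test gives 289 − 90 = 199; no stress test gives 156 − 20 = 136. No deviation. ✓
Distressed: no stress test gives 156 − 19 = 137; stress test gives 289 − 137 = 152. Would deviate. ✗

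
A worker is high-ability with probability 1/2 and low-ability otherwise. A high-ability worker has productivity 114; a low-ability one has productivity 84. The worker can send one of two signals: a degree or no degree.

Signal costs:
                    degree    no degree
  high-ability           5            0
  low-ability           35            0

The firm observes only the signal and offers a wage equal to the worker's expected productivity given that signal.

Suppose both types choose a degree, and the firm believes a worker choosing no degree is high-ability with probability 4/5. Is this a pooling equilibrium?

No

At the pooled signal (degree) the firm holds the prior 1/2 and pays 1/2·114 + 1/2·84 = 99. Off-path (no degree) belief 4/5 gives 4/5·114 + 1/5·84 = 108.
High-ability: degree gives 99 − 5 = 94; no degree gives 108 − 0 = 108. Deviates. ✗
Low-ability: degree gives 99 − 35 = 64; no degree gives 108 − 0 = 108. Deviates. ✗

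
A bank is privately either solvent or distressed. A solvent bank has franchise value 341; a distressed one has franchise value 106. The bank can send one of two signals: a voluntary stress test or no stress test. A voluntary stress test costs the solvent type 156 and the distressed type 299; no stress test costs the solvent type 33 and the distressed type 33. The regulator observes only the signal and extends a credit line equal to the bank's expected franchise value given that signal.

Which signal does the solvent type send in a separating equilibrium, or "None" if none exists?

Try solvent → stress test, distressed → no stress test:
  Under separation the regulator infers type exactly: stress test → solvent (pays 341), no stress test → distressed (pays 106).
  Solvent: stress test gives 341 − 156 = 185; no stress test gives 106 − 33 = 73. No deviation. ✓
  Distressed: no stress test gives 106 − 33 = 73; stress test gives 341 − 299 = 42. No deviation. ✓
Both hold — the solvent type sends stress test.

stress test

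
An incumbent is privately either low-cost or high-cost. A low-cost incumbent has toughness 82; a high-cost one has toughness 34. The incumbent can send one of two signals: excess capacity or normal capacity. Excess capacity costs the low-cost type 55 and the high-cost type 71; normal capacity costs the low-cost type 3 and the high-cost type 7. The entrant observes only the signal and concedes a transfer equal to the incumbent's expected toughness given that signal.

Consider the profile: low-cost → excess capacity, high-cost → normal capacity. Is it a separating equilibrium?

No

If types separate, excess capacity earns payment 82 and normal capacity earns 34.
Low-cost: excess capacity gives 82 − 55 = 27; normal capacity gives 34 − 3 = 31. Would deviate. ✗
High-cost: normal capacity gives 34 − 7 = 27; excess capacity gives 82 − 71 = 11. No deviation. ✓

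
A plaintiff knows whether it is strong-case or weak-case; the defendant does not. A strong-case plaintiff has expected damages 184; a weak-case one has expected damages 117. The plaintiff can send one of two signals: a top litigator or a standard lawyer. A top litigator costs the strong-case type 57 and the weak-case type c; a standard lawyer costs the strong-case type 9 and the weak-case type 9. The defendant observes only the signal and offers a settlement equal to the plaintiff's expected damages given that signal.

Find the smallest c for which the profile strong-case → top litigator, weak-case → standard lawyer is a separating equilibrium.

76

Under separation: top litigator → strong-case (pays 184); standard lawyer → weak-case (pays 117).
Strong-case: 184 − 57 = 127 ≥ 117 − 9 = 108. Holds regardless of c. ✓
Weak-case: 117 − 9 ≥ 184 − c, so c ≥ 184 − 108 = 76.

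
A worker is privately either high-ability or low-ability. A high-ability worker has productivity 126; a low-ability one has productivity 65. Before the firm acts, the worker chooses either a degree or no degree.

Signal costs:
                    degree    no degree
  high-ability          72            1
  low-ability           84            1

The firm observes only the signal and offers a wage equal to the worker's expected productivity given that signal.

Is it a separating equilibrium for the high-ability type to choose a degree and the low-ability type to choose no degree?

Under separation the firm infers type exactly: degree → high-ability (pays 126), no degree → low-ability (pays 65).
High-ability: degree gives 126 − 72 = 54; no degree gives 65 − 1 = 64. Would deviate. ✗
Low-ability: no degree gives 65 − 1 = 64; degree gives 126 − 84 = 42. No deviation. ✓

No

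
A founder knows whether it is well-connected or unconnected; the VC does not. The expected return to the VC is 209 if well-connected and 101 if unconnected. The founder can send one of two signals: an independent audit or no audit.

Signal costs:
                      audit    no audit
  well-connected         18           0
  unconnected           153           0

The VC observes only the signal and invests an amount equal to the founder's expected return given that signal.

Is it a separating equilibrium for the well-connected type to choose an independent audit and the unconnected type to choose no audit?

Yes

If types separate, audit earns payment 209 and no audit earns 101.
Well-connected: audit gives 209 − 18 = 191; no audit gives 101 − 0 = 101. No deviation. ✓
Unconnected: no audit gives 101 − 0 = 101; audit gives 209 − 153 = 56. No deviation. ✓
Neither type gains from mimicking the other.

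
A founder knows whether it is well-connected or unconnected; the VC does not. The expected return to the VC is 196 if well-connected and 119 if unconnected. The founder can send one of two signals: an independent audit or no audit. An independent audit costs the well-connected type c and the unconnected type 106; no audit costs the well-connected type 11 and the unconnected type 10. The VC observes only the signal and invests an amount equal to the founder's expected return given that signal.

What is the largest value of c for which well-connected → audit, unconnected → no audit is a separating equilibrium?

88

Under separation: audit → well-connected (pays 196); no audit → unconnected (pays 119).
Unconnected: 119 − 10 = 109 ≥ 196 − 106 = 90. Holds regardless of c. ✓
Well-connected: 196 − c ≥ 119 − 11, so c ≤ 196 − 108 = 88.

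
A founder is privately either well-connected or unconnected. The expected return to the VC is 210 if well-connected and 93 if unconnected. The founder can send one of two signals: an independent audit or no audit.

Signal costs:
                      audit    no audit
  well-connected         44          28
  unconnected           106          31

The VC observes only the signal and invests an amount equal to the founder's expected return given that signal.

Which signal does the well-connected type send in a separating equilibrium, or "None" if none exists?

None

Try well-connected → audit, unconnected → no audit:
  If types separate, audit earns payment 210 and no audit earns 93.
  Well-connected: audit gives 210 − 44 = 166; no audit gives 93 − 28 = 65. No deviation. ✓
  Unconnected: no audit gives 93 − 31 = 62; audit gives 210 − 106 = 104. Would deviate. ✗
Try well-connected → no audit, unconnected → audit:
  If types separate, no audit earns payment 210 and audit earns 93.
  Well-connected: no audit gives 210 − 28 = 182; audit gives 93 − 44 = 49. No deviation. ✓
  Unconnected: audit gives 93 − 106 = -13; no audit gives 210 − 31 = 179. Would deviate. ✗
Neither assignment is incentive-compatible.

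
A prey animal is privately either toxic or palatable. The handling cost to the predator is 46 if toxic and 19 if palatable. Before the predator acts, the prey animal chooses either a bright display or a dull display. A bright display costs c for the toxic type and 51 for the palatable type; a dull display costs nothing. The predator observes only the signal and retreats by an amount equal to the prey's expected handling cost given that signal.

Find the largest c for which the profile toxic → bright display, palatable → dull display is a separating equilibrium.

27

Under separation: bright display → toxic (pays 46); dull display → palatable (pays 19).
Palatable: 19 − 0 = 19 ≥ 46 − 51 = -5. Holds regardless of c. ✓
Toxic: 46 − c ≥ 19 − 0, so c ≤ 46 − 19 = 27.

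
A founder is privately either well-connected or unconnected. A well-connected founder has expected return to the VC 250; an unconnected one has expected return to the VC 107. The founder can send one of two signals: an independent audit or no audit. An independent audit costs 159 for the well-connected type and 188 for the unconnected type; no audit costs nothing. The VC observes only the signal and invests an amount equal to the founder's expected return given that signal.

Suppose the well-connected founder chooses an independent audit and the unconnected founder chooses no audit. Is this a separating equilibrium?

No

If types separate, audit earns payment 250 and no audit earns 107.
Well-connected: audit gives 250 − 159 = 91; no audit gives 107 − 0 = 107. Would deviate. ✗
Unconnected: no audit gives 107 − 0 = 107; audit gives 250 − 188 = 62. No deviation. ✓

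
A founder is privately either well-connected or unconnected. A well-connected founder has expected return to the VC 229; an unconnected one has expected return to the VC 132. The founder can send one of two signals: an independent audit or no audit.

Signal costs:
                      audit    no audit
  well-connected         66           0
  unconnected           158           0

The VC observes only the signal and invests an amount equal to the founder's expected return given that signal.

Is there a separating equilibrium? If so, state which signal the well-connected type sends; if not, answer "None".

audit

Try well-connected → audit, unconnected → no audit:
  If types separate, audit earns payment 229 and no audit earns 132.
  Well-connected: audit gives 229 − 66 = 163; no audit gives 132 − 0 = 132. No deviation. ✓
  Unconnected: no audit gives 132 − 0 = 132; audit gives 229 − 158 = 71. No deviation. ✓
Both hold — the well-connected type sends audit.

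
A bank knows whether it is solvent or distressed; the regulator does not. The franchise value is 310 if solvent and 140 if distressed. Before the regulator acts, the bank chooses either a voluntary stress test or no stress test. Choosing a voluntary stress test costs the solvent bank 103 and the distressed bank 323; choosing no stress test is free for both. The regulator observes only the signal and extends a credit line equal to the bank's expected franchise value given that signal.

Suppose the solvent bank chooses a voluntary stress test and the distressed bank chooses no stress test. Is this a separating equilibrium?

Under separation the regulator infers type exactly: stress test → solvent (pays 310), no stress test → distressed (pays 140).
Solvent: stress test gives 310 − 103 = 207; no stress test gives 140 − 0 = 140. No deviation. ✓
Distressed: no stress test gives 140 − 0 = 140; stress test gives 310 − 323 = -13. No deviation. ✓
Neither type gains from mimicking the other.

Yes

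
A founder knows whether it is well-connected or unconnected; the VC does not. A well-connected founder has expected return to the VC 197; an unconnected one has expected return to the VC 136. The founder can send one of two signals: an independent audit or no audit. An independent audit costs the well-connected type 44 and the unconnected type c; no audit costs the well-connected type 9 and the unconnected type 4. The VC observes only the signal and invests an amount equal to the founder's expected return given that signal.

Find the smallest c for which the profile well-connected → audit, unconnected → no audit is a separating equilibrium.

Under separation: audit → well-connected (pays 197); no audit → unconnected (pays 136).
Well-connected: 197 − 44 = 153 ≥ 136 − 9 = 127. Holds regardless of c. ✓
Unconnected: 136 − 4 ≥ 197 − c, so c ≥ 197 − 132 = 65.

65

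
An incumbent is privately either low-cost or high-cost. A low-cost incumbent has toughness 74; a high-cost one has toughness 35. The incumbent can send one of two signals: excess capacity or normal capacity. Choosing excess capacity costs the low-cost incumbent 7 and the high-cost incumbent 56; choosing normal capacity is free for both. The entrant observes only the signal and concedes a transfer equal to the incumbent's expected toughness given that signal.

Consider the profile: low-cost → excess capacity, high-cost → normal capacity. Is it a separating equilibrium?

Yes

If types separate, excess capacity earns payment 74 and normal capacity earns 35.
Low-cost: excess capacity gives 74 − 7 = 67; normal capacity gives 35 − 0 = 35. No deviation. ✓
High-cost: normal capacity gives 35 − 0 = 35; excess capacity gives 74 − 56 = 18. No deviation. ✓
Neither type gains from mimicking the other.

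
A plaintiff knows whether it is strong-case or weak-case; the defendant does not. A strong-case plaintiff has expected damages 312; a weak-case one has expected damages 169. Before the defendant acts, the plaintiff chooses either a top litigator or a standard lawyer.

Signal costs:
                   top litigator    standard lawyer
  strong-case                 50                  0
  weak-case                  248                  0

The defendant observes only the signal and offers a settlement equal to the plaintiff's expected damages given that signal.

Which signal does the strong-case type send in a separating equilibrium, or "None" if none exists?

Try strong-case → top litigator, weak-case → standard lawyer:
  If types separate, top litigator earns payment 312 and standard lawyer earns 169.
  Strong-case: top litigator gives 312 − 50 = 262; standard lawyer gives 169 − 0 = 169. No deviation. ✓
  Weak-case: standard lawyer gives 169 − 0 = 169; top litigator gives 312 − 248 = 64. No deviation. ✓
Both hold — the strong-case type sends top litigator.

top litigator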